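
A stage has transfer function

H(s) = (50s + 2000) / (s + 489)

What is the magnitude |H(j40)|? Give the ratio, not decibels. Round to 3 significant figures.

Substitute s = j40:
Numerator: 50(j40) + 2000 = 2000 + j2000
Denominator: (j40) + 489 = 489 + j40
|N| = √(2000² + 2000²) ≈ 2828.4, ∠N ≈ 45.00°
|D| = √(489² + 40²) ≈ 490.63, ∠D ≈ 4.68°
|H| = 2828.4 / 490.63 ≈ 5.7648

5.76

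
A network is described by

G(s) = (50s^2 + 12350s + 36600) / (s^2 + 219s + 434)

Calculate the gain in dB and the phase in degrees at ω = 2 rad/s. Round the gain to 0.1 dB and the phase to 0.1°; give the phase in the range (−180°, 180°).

37.1 dB, -11.4°

Substitute s = j2:
Numerator: 50(j2)^2 + 12350(j2) + 36600 = 36400 + j24700
Denominator: (j2)^2 + 219(j2) + 434 = 430 + j438
|N| = √(36400² + 24700²) ≈ 43989, ∠N ≈ 34.16°
|D| = √(430² + 438²) ≈ 613.79, ∠D ≈ 45.53°
|G| = 43989 / 613.79 ≈ 71.668
Gain = 20 log₁₀(71.668) ≈ 37.11 dB
∠G = 34.16° − 45.53° = -11.37°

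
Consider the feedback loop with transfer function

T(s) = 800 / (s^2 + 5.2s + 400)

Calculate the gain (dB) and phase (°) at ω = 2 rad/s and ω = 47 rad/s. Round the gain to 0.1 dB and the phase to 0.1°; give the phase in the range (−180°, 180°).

ω = 2: 6.1 dB, -1.5°; ω = 47: -7.2 dB, -172.3°

At s = jω = j2:
quadratic: (j2)² + 5.2·j2 + 400 = 396 + j10.4 → |·| ≈ 396.14, ∠ ≈ 1.50°
|T| = 800 / 396.14 ≈ 2.0195
Gain = 20 log₁₀(2.0195) ≈ 6.10 dB
∠T = 0.00° − 1.50° = -1.50°

At s = jω = j47:
quadratic: (j47)² + 5.2·j47 + 400 = -1809 + j244.4 → |·| ≈ 1825.4, ∠ ≈ 172.31°
|T| = 800 / 1825.4 ≈ 0.43826
Gain = 20 log₁₀(0.43826) ≈ -7.17 dB
∠T = 0.00° − 172.31° = -172.31°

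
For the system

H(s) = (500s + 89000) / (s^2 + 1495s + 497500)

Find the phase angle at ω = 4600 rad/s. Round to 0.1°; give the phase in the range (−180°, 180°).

Substitute s = j4600:
Numerator: 500(j4600) + 89000 = 89000 + j2300000
Denominator: (j4600)^2 + 1495(j4600) + 497500 = -20662500 + j6877000
|N| = √(89000² + 2300000²) ≈ 2.3017e+06, ∠N ≈ 87.78°
|D| = √(20662500² + 6877000²) ≈ 2.1777e+07, ∠D ≈ 161.59°
∠H = 87.78° − 161.59° = -73.81°

-73.8°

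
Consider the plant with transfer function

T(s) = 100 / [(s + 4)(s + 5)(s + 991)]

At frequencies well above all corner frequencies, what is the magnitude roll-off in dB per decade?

Each pole contributes −20 dB/decade at high frequency; each zero contributes +20 dB/decade.
Net: 0 zero(s) − 3 pole(s) → -60 dB/decade.

-60 dB/decade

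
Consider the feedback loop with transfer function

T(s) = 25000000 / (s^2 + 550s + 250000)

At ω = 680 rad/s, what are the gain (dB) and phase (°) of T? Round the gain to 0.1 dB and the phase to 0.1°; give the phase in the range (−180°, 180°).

35.3 dB, -119.6°

At s = jω = j680:
quadratic: (j680)² + 550·j680 + 250000 = -212400 + j374000 → |·| ≈ 4.301e+05, ∠ ≈ 119.59°
|T| = 25000000 / 4.301e+05 ≈ 58.126
Gain = 20 log₁₀(58.126) ≈ 35.29 dB
∠T = 0.00° − 119.59° = -119.59°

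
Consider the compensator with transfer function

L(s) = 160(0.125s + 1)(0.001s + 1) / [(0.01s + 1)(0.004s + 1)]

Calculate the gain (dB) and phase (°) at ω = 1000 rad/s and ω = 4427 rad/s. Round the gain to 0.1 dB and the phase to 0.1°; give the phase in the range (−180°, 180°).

ω = 1000: 56.7 dB, -25.7°; ω = 4427: 54.2 dB, -8.3°

At ω = 1000 rad/s:
zero (1 + j1000·0.125) = 1 + j125 → |·| ≈ 125, ∠ ≈ 89.54°
zero (1 + j1000·0.001) = 1 + j1 → |·| ≈ 1.4142, ∠ ≈ 45.00°
pole (1 + j1000·0.01) = 1 + j10 → |·| ≈ 10.05, ∠ ≈ 84.29°
pole (1 + j1000·0.004) = 1 + j4 → |·| ≈ 4.1231, ∠ ≈ 75.96°
|L| = 160 · 125 · 1.4142 / (10.05 · 4.1231) ≈ 682.58
Gain = 20 log₁₀(682.58) ≈ 56.68 dB
∠L = (89.54° + 45.00°) − (84.29° + 75.96°) = -25.71°

At ω = 4427 rad/s:
zero (1 + j4427·0.125) = 1 + j553.375 → |·| ≈ 553.38, ∠ ≈ 89.90°
zero (1 + j4427·0.001) = 1 + j4.427 → |·| ≈ 4.5385, ∠ ≈ 77.27°
pole (1 + j4427·0.01) = 1 + j44.27 → |·| ≈ 44.281, ∠ ≈ 88.71°
pole (1 + j4427·0.004) = 1 + j17.708 → |·| ≈ 17.736, ∠ ≈ 86.77°
|L| = 160 · 553.38 · 4.5385 / (44.281 · 17.736) ≈ 511.66
Gain = 20 log₁₀(511.66) ≈ 54.18 dB
∠L = (89.90° + 77.27°) − (88.71° + 86.77°) = -8.31°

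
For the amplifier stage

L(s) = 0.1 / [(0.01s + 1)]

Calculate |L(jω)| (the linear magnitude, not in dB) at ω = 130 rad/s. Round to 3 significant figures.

At ω = 130 rad/s:
pole (1 + j130·0.01) = 1 + j1.3 → |·| ≈ 1.6401, ∠ ≈ 52.43°
|L| = 0.1 · 1 / (1.6401) ≈ 0.060972

0.0610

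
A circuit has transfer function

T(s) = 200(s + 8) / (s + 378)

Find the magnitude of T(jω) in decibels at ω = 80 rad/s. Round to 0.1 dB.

At s = jω = j80:
zero (s+8): 8 + j80 → |·| = √(8²+80²) = √6464 ≈ 80.399, ∠ = arctan(80/8) ≈ 84.29°
pole (s+378): 378 + j80 → |·| = √(378²+80²) = √149284 ≈ 386.37, ∠ = arctan(80/378) ≈ 11.95°
|T| = 200 · 80.399 / 386.37 ≈ 41.618
Gain = 20 log₁₀(41.618) ≈ 32.39 dB

32.4 dB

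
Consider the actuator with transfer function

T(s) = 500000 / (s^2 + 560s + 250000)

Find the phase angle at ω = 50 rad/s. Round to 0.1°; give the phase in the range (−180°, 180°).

At s = jω = j50:
quadratic: (j50)² + 560·j50 + 250000 = 247500 + j28000 → |·| ≈ 2.4908e+05, ∠ ≈ 6.45°
∠T = 0.00° − 6.45° = -6.45°

-6.5°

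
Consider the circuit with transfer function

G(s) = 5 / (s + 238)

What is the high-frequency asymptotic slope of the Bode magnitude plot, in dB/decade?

Each pole contributes −20 dB/decade at high frequency; each zero contributes +20 dB/decade.
Net: 0 zero(s) − 1 pole(s) → -20 dB/decade.

-20 dB/decade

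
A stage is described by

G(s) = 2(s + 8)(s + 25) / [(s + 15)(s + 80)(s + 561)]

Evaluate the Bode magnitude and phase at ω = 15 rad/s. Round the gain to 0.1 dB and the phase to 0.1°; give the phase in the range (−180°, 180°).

-59.8 dB, 35.7°

At s = jω = j15:
zero (s+8): 8 + j15 → |·| = √(8²+15²) = √289 ≈ 17, ∠ = arctan(15/8) ≈ 61.93°
zero (s+25): 25 + j15 → |·| = √(25²+15²) = √850 ≈ 29.155, ∠ = arctan(15/25) ≈ 30.96°
pole (s+15): 15 + j15 → |·| = √(15²+15²) = √450 ≈ 21.213, ∠ = arctan(15/15) ≈ 45.00°
pole (s+80): 80 + j15 → |·| = √(80²+15²) = √6625 ≈ 81.394, ∠ = arctan(15/80) ≈ 10.62°
pole (s+561): 561 + j15 → |·| = √(561²+15²) = √314946 ≈ 561.2, ∠ = arctan(15/561) ≈ 1.53°
|G| = 2 · 495.63 / 9.6897e+05 ≈ 0.001023
Gain = 20 log₁₀(0.001023) ≈ -59.80 dB
∠G = 92.89° − 57.15° = 35.74°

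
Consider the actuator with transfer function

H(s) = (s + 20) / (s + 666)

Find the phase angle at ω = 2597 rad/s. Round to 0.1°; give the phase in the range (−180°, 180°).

Substitute s = j2597:
Numerator: (j2597) + 20 = 20 + j2597
Denominator: (j2597) + 666 = 666 + j2597
|N| = √(20² + 2597²) ≈ 2597.1, ∠N ≈ 89.56°
|D| = √(666² + 2597²) ≈ 2681, ∠D ≈ 75.62°
∠H = 89.56° − 75.62° = 13.94°

13.9°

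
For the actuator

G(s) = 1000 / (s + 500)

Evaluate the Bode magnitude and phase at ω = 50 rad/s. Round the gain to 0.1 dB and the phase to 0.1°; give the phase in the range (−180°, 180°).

Substitute s = j50:
Numerator: 1000 = 1000 + j0
Denominator: (j50) + 500 = 500 + j50
|N| = √(1000² + 0²) ≈ 1000, ∠N ≈ 0.00°
|D| = √(500² + 50²) ≈ 502.49, ∠D ≈ 5.71°
|G| = 1000 / 502.49 ≈ 1.9901
Gain = 20 log₁₀(1.9901) ≈ 5.98 dB
∠G = 0.00° − 5.71° = -5.71°

6.0 dB, -5.7°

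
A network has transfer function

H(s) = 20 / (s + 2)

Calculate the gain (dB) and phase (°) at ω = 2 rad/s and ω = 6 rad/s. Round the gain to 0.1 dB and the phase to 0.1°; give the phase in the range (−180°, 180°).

At s = jω = j2:
pole (s+2): 2 + j2 → |·| = √(2²+2²) = √8 ≈ 2.8284, ∠ = arctan(2/2) ≈ 45.00°
|H| = 20 / 2.8284 ≈ 7.0711
Gain = 20 log₁₀(7.0711) ≈ 16.99 dB
∠H = 0.00° − 45.00° = -45.00°

At s = jω = j6:
pole (s+2): 2 + j6 → |·| = √(2²+6²) = √40 ≈ 6.3246, ∠ = arctan(6/2) ≈ 71.57°
|H| = 20 / 6.3246 ≈ 3.1623
Gain = 20 log₁₀(3.1623) ≈ 10.00 dB
∠H = 0.00° − 71.57° = -71.57°

ω = 2: 17.0 dB, -45.0°; ω = 6: 10.0 dB, -71.6°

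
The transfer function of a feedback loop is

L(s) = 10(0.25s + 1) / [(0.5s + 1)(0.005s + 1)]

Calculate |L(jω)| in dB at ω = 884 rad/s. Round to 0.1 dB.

0.9 dB

At ω = 884 rad/s:
zero (1 + j884·0.25) = 1 + j221 → |·| ≈ 221, ∠ ≈ 89.74°
pole (1 + j884·0.5) = 1 + j442 → |·| ≈ 442, ∠ ≈ 89.87°
pole (1 + j884·0.005) = 1 + j4.42 → |·| ≈ 4.5317, ∠ ≈ 77.25°
|L| = 10 · 221 / (442 · 4.5317) ≈ 1.1033
Gain = 20 log₁₀(1.1033) ≈ 0.85 dB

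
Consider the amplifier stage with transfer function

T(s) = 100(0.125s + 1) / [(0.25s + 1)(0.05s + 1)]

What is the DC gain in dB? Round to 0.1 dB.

T(0) = 100 · 1 / 1 = 100
20 log₁₀(100) ≈ 40.00 dB

40.0 dB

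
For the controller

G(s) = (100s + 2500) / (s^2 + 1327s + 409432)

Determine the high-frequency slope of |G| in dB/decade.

Each pole contributes −20 dB/decade at high frequency; each zero contributes +20 dB/decade.
Net: 1 zero(s) − 2 pole(s) → -20 dB/decade.

-20 dB/decade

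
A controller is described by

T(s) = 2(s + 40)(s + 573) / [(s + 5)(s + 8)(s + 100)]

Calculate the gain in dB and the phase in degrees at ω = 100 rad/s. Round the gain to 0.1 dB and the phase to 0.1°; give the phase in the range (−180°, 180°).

At s = jω = j100:
zero (s+40): 40 + j100 → |·| = √(40²+100²) = √11600 ≈ 107.7, ∠ = arctan(100/40) ≈ 68.20°
zero (s+573): 573 + j100 → |·| = √(573²+100²) = √338329 ≈ 581.66, ∠ = arctan(100/573) ≈ 9.90°
pole (s+5): 5 + j100 → |·| = √(5²+100²) = √10025 ≈ 100.12, ∠ = arctan(100/5) ≈ 87.14°
pole (s+8): 8 + j100 → |·| = √(8²+100²) = √10064 ≈ 100.32, ∠ = arctan(100/8) ≈ 85.43°
pole (s+100): 100 + j100 → |·| = √(100²+100²) = √20000 ≈ 141.42, ∠ = arctan(100/100) ≈ 45.00°
|T| = 2 · 62645 / 1.4204e+06 ≈ 0.088208
Gain = 20 log₁₀(0.088208) ≈ -21.09 dB
∠T = 78.10° − 217.57° = -139.47°

-21.1 dB, -139.5°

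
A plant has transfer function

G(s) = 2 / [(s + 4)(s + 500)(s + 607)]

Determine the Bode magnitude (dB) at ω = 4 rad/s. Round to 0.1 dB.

-118.7 dB

At s = jω = j4:
pole (s+4): 4 + j4 → |·| = √(4²+4²) = √32 ≈ 5.6569, ∠ = arctan(4/4) ≈ 45.00°
pole (s+500): 500 + j4 → |·| = √(500²+4²) = √250016 ≈ 500.02, ∠ = arctan(4/500) ≈ 0.46°
pole (s+607): 607 + j4 → |·| = √(607²+4²) = √368465 ≈ 607.01, ∠ = arctan(4/607) ≈ 0.38°
|G| = 2 / 1.717e+06 ≈ 1.1648e-06
Gain = 20 log₁₀(1.1648e-06) ≈ -118.67 dB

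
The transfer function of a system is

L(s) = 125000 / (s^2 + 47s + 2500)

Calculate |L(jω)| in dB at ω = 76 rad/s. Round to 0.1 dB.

At s = jω = j76:
quadratic: (j76)² + 47·j76 + 2500 = -3276 + j3572 → |·| ≈ 4846.8, ∠ ≈ 132.52°
|L| = 125000 / 4846.8 ≈ 25.79
Gain = 20 log₁₀(25.79) ≈ 28.23 dB

28.2 dB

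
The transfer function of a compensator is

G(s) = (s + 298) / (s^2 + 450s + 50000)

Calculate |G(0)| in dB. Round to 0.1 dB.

-44.5 dB

G(0) = 298 / 50000 = 0.00596
20 log₁₀(0.00596) ≈ -44.50 dB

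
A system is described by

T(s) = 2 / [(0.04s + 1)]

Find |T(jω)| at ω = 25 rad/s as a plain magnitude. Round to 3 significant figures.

1.41

At ω = 25 rad/s:
pole (1 + j25·0.04) = 1 + j1 → |·| ≈ 1.4142, ∠ ≈ 45.00°
|T| = 2 · 1 / (1.4142) ≈ 1.4142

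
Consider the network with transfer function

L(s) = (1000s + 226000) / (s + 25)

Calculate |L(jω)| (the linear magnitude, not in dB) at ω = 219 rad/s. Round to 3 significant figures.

1.43e+03

Substitute s = j219:
Numerator: 1000(j219) + 226000 = 226000 + j219000
Denominator: (j219) + 25 = 25 + j219
|N| = √(226000² + 219000²) ≈ 3.147e+05, ∠N ≈ 44.10°
|D| = √(25² + 219²) ≈ 220.42, ∠D ≈ 83.49°
|L| = 3.147e+05 / 220.42 ≈ 1427.7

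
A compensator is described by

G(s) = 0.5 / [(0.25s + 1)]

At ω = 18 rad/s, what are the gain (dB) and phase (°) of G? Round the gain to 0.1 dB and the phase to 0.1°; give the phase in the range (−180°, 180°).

At ω = 18 rad/s:
pole (1 + j18·0.25) = 1 + j4.5 → |·| ≈ 4.6098, ∠ ≈ 77.47°
|G| = 0.5 · 1 / (4.6098) ≈ 0.10846
Gain = 20 log₁₀(0.10846) ≈ -19.29 dB
∠G = (0°) − (77.47°) = -77.47°

-19.3 dB, -77.5°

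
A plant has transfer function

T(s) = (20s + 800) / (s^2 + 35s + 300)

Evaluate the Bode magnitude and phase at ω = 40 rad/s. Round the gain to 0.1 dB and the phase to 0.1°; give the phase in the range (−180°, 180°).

Substitute s = j40:
Numerator: 20(j40) + 800 = 800 + j800
Denominator: (j40)^2 + 35(j40) + 300 = -1300 + j1400
|N| = √(800² + 800²) ≈ 1131.4, ∠N ≈ 45.00°
|D| = √(1300² + 1400²) ≈ 1910.5, ∠D ≈ 132.88°
|T| = 1131.4 / 1910.5 ≈ 0.5922
Gain = 20 log₁₀(0.5922) ≈ -4.55 dB
∠T = 45.00° − 132.88° = -87.88°

-4.6 dB, -87.9°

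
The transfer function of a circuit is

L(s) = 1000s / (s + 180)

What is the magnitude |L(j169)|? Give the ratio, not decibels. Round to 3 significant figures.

At s = jω = j169:
zero at origin: s = j169 → |·| = 169, ∠ = 90.00°
pole (s+180): 180 + j169 → |·| = √(180²+169²) = √60961 ≈ 246.9, ∠ = arctan(169/180) ≈ 43.19°
|L| = 1000 · 169 / 246.9 ≈ 684.49

684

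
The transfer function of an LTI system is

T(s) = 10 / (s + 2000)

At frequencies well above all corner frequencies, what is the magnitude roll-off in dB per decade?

-20 dB/decade

Each pole contributes −20 dB/decade at high frequency; each zero contributes +20 dB/decade.
Net: 0 zero(s) − 1 pole(s) → -20 dB/decade.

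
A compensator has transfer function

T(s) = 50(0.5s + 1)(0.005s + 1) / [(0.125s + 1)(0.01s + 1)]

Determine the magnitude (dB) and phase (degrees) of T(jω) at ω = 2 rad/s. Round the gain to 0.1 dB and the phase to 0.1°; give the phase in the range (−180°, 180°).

At ω = 2 rad/s:
zero (1 + j2·0.5) = 1 + j1 → |·| ≈ 1.4142, ∠ ≈ 45.00°
zero (1 + j2·0.005) = 1 + j0.01 → |·| ≈ 1, ∠ ≈ 0.57°
pole (1 + j2·0.125) = 1 + j0.25 → |·| ≈ 1.0308, ∠ ≈ 14.04°
pole (1 + j2·0.01) = 1 + j0.02 → |·| ≈ 1.0002, ∠ ≈ 1.15°
|T| = 50 · 1.4142 · 1 / (1.0308 · 1.0002) ≈ 68.583
Gain = 20 log₁₀(68.583) ≈ 36.72 dB
∠T = (45.00° + 0.57°) − (14.04° + 1.15°) = 30.38°

36.7 dB, 30.4°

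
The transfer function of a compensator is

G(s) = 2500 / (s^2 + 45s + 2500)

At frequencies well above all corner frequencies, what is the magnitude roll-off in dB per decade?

Each pole contributes −20 dB/decade at high frequency; each zero contributes +20 dB/decade.
Net: 0 zero(s) − 2 pole(s) → -40 dB/decade.

-40 dB/decade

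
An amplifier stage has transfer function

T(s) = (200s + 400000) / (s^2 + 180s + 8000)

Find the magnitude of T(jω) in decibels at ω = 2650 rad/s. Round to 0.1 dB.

-20.5 dB

Substitute s = j2650:
Numerator: 200(j2650) + 400000 = 400000 + j530000
Denominator: (j2650)^2 + 180(j2650) + 8000 = -7014500 + j477000
|N| = √(400000² + 530000²) ≈ 6.64e+05, ∠N ≈ 52.96°
|D| = √(7014500² + 477000²) ≈ 7.0307e+06, ∠D ≈ 176.11°
|T| = 6.64e+05 / 7.0307e+06 ≈ 0.094443
Gain = 20 log₁₀(0.094443) ≈ -20.50 dB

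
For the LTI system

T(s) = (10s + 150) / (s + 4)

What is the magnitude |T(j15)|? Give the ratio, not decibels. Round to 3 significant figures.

Substitute s = j15:
Numerator: 10(j15) + 150 = 150 + j150
Denominator: (j15) + 4 = 4 + j15
|N| = √(150² + 150²) ≈ 212.13, ∠N ≈ 45.00°
|D| = √(4² + 15²) ≈ 15.524, ∠D ≈ 75.07°
|T| = 212.13 / 15.524 ≈ 13.665

13.7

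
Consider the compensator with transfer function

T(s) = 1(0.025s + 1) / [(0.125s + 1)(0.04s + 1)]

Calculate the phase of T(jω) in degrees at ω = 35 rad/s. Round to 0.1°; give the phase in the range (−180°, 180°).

At ω = 35 rad/s:
zero (1 + j35·0.025) = 1 + j0.875 → |·| ≈ 1.3288, ∠ ≈ 41.19°
pole (1 + j35·0.125) = 1 + j4.375 → |·| ≈ 4.4878, ∠ ≈ 77.12°
pole (1 + j35·0.04) = 1 + j1.4 → |·| ≈ 1.7205, ∠ ≈ 54.46°
∠T = (41.19°) − (77.12° + 54.46°) = -90.39°

-90.4°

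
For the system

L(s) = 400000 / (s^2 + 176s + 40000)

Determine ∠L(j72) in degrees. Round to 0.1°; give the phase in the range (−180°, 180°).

At s = jω = j72:
quadratic: (j72)² + 176·j72 + 40000 = 34816 + j12672 → |·| ≈ 37050, ∠ ≈ 20.00°
∠L = 0.00° − 20.00° = -20.00°

-20.0°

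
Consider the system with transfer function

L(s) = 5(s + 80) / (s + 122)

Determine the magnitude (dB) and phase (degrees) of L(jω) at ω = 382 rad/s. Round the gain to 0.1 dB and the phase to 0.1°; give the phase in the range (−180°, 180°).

At s = jω = j382:
zero (s+80): 80 + j382 → |·| = √(80²+382²) = √152324 ≈ 390.29, ∠ = arctan(382/80) ≈ 78.17°
pole (s+122): 122 + j382 → |·| = √(122²+382²) = √160808 ≈ 401.01, ∠ = arctan(382/122) ≈ 72.29°
|L| = 5 · 390.29 / 401.01 ≈ 4.8663
Gain = 20 log₁₀(4.8663) ≈ 13.74 dB
∠L = 78.17° − 72.29° = 5.88°

13.7 dB, 5.9°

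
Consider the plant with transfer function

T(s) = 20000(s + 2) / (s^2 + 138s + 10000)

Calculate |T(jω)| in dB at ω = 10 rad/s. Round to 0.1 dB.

26.2 dB

At s = jω = j10:
zero (s+2): 2 + j10 → |·| = √(2²+10²) = √104 ≈ 10.198, ∠ = arctan(10/2) ≈ 78.69°
quadratic: (j10)² + 138·j10 + 10000 = 9900 + j1380 → |·| ≈ 9995.7, ∠ ≈ 7.94°
|T| = 20000 · 10.198 / 9995.7 ≈ 20.405
Gain = 20 log₁₀(20.405) ≈ 26.19 dB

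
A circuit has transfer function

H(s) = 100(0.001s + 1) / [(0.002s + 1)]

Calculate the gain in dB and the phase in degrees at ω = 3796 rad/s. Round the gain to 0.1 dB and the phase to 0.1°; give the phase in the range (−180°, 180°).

At ω = 3796 rad/s:
zero (1 + j3796·0.001) = 1 + j3.796 → |·| ≈ 3.9255, ∠ ≈ 75.24°
pole (1 + j3796·0.002) = 1 + j7.592 → |·| ≈ 7.6576, ∠ ≈ 82.50°
|H| = 100 · 3.9255 / (7.6576) ≈ 51.263
Gain = 20 log₁₀(51.263) ≈ 34.20 dB
∠H = (75.24°) − (82.50°) = -7.26°

34.2 dB, -7.3°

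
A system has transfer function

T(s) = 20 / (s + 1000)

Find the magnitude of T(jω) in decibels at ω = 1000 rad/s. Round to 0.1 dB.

Substitute s = j1000:
Numerator: 20 = 20 + j0
Denominator: (j1000) + 1000 = 1000 + j1000
|N| = √(20² + 0²) ≈ 20, ∠N ≈ 0.00°
|D| = √(1000² + 1000²) ≈ 1414.2, ∠D ≈ 45.00°
|T| = 20 / 1414.2 ≈ 0.014142
Gain = 20 log₁₀(0.014142) ≈ -36.99 dB

-37.0 dB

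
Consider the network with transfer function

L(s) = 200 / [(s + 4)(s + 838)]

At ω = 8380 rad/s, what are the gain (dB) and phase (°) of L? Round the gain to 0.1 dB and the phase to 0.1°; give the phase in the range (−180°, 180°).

At s = jω = j8380:
pole (s+4): 4 + j8380 → |·| = √(4²+8380²) = √70224416 ≈ 8380, ∠ = arctan(8380/4) ≈ 89.97°
pole (s+838): 838 + j8380 → |·| = √(838²+8380²) = √70926644 ≈ 8421.8, ∠ = arctan(8380/838) ≈ 84.29°
|L| = 200 / 7.0575e+07 ≈ 2.8339e-06
Gain = 20 log₁₀(2.8339e-06) ≈ -110.95 dB
∠L = 0.00° − 174.26° = -174.26°

-111.0 dB, -174.3°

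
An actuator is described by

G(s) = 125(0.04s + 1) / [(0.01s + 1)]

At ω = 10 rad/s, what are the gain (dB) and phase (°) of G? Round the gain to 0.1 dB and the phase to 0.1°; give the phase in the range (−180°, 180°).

42.5 dB, 16.1°

At ω = 10 rad/s:
zero (1 + j10·0.04) = 1 + j0.4 → |·| ≈ 1.077, ∠ ≈ 21.80°
pole (1 + j10·0.01) = 1 + j0.1 → |·| ≈ 1.005, ∠ ≈ 5.71°
|G| = 125 · 1.077 / (1.005) ≈ 133.96
Gain = 20 log₁₀(133.96) ≈ 42.54 dB
∠G = (21.80°) − (5.71°) = 16.09°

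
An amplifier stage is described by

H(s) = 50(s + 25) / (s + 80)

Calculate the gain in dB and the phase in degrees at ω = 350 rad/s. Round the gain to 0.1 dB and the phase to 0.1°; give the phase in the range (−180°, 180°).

33.8 dB, 8.8°

At s = jω = j350:
zero (s+25): 25 + j350 → |·| = √(25²+350²) = √123125 ≈ 350.89, ∠ = arctan(350/25) ≈ 85.91°
pole (s+80): 80 + j350 → |·| = √(80²+350²) = √128900 ≈ 359.03, ∠ = arctan(350/80) ≈ 77.12°
|H| = 50 · 350.89 / 359.03 ≈ 48.866
Gain = 20 log₁₀(48.866) ≈ 33.78 dB
∠H = 85.91° − 77.12° = 8.79°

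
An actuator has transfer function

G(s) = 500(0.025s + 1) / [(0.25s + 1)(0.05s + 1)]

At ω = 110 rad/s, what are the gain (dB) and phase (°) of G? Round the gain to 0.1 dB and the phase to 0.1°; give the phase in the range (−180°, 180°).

19.6 dB, -97.6°

At ω = 110 rad/s:
zero (1 + j110·0.025) = 1 + j2.75 → |·| ≈ 2.9262, ∠ ≈ 70.02°
pole (1 + j110·0.25) = 1 + j27.5 → |·| ≈ 27.518, ∠ ≈ 87.92°
pole (1 + j110·0.05) = 1 + j5.5 → |·| ≈ 5.5902, ∠ ≈ 79.70°
|G| = 500 · 2.9262 / (27.518 · 5.5902) ≈ 9.5111
Gain = 20 log₁₀(9.5111) ≈ 19.56 dB
∠G = (70.02°) − (87.92° + 79.70°) = -97.60°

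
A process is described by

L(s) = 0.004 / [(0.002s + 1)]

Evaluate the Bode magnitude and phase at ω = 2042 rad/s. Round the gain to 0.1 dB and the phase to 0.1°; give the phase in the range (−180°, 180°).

-60.4 dB, -76.2°

At ω = 2042 rad/s:
pole (1 + j2042·0.002) = 1 + j4.084 → |·| ≈ 4.2046, ∠ ≈ 76.24°
|L| = 0.004 · 1 / (4.2046) ≈ 0.00095134
Gain = 20 log₁₀(0.00095134) ≈ -60.43 dB
∠L = (0°) − (76.24°) = -76.24°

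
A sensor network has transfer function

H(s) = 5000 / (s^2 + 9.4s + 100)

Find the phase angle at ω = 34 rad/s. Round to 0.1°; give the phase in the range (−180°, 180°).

At s = jω = j34:
quadratic: (j34)² + 9.4·j34 + 100 = -1056 + j319.6 → |·| ≈ 1103.3, ∠ ≈ 163.16°
∠H = 0.00° − 163.16° = -163.16°

-163.2°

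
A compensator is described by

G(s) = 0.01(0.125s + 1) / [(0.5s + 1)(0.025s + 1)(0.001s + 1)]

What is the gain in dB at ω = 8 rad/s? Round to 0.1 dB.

-49.5 dB

At ω = 8 rad/s:
zero (1 + j8·0.125) = 1 + j1 → |·| ≈ 1.4142, ∠ ≈ 45.00°
pole (1 + j8·0.5) = 1 + j4 → |·| ≈ 4.1231, ∠ ≈ 75.96°
pole (1 + j8·0.025) = 1 + j0.2 → |·| ≈ 1.0198, ∠ ≈ 11.31°
pole (1 + j8·0.001) = 1 + j0.008 → |·| ≈ 1, ∠ ≈ 0.46°
|G| = 0.01 · 1.4142 / (4.1231 · 1.0198 · 1) ≈ 0.0033633
Gain = 20 log₁₀(0.0033633) ≈ -49.46 dB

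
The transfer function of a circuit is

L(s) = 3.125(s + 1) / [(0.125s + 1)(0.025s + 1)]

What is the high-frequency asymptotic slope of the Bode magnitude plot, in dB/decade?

-20 dB/decade

Each pole contributes −20 dB/decade at high frequency; each zero contributes +20 dB/decade.
Net: 1 zero(s) − 2 pole(s) → -20 dB/decade.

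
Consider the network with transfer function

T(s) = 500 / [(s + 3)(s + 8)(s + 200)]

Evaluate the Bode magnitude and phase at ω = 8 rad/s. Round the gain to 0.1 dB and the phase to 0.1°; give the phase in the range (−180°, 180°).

At s = jω = j8:
pole (s+3): 3 + j8 → |·| = √(3²+8²) = √73 ≈ 8.544, ∠ = arctan(8/3) ≈ 69.44°
pole (s+8): 8 + j8 → |·| = √(8²+8²) = √128 ≈ 11.314, ∠ = arctan(8/8) ≈ 45.00°
pole (s+200): 200 + j8 → |·| = √(200²+8²) = √40064 ≈ 200.16, ∠ = arctan(8/200) ≈ 2.29°
|T| = 500 / 19349 ≈ 0.025841
Gain = 20 log₁₀(0.025841) ≈ -31.75 dB
∠T = 0.00° − 116.73° = -116.73°

-31.8 dB, -116.7°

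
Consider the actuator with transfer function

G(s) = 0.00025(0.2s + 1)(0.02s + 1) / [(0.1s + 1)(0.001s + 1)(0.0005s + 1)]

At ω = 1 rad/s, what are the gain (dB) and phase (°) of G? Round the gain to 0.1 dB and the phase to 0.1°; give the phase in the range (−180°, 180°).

-71.9 dB, 6.7°

At ω = 1 rad/s:
zero (1 + j1·0.2) = 1 + j0.2 → |·| ≈ 1.0198, ∠ ≈ 11.31°
zero (1 + j1·0.02) = 1 + j0.02 → |·| ≈ 1.0002, ∠ ≈ 1.15°
pole (1 + j1·0.1) = 1 + j0.1 → |·| ≈ 1.005, ∠ ≈ 5.71°
pole (1 + j1·0.001) = 1 + j0.001 → |·| ≈ 1, ∠ ≈ 0.06°
pole (1 + j1·0.0005) = 1 + j0.0005 → |·| ≈ 1, ∠ ≈ 0.03°
|G| = 0.00025 · 1.0198 · 1.0002 / (1.005 · 1 · 1) ≈ 0.00025373
Gain = 20 log₁₀(0.00025373) ≈ -71.91 dB
∠G = (11.31° + 1.15°) − (5.71° + 0.06° + 0.03°) = 6.66°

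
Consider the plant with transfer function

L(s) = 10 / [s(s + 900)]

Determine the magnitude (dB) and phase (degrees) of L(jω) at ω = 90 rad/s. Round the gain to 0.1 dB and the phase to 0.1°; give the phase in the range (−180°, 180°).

At s = jω = j90:
pole (s+900): 900 + j90 → |·| = √(900²+90²) = √818100 ≈ 904.49, ∠ = arctan(90/900) ≈ 5.71°
pole at origin: |s| = 90, ∠ = 90.00° (in denominator)
|L| = 10 / 81404 ≈ 0.00012284
Gain = 20 log₁₀(0.00012284) ≈ -78.21 dB
∠L = 0.00° − 95.71° = -95.71°

-78.2 dB, -95.7°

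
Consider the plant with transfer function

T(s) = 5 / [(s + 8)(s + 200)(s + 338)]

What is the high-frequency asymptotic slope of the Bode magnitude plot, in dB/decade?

-60 dB/decade

Each pole contributes −20 dB/decade at high frequency; each zero contributes +20 dB/decade.
Net: 0 zero(s) − 3 pole(s) → -60 dB/decade.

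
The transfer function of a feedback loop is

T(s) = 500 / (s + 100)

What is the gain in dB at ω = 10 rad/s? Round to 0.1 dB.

Substitute s = j10:
Numerator: 500 = 500 + j0
Denominator: (j10) + 100 = 100 + j10
|N| = √(500² + 0²) ≈ 500, ∠N ≈ 0.00°
|D| = √(100² + 10²) ≈ 100.5, ∠D ≈ 5.71°
|T| = 500 / 100.5 ≈ 4.9751
Gain = 20 log₁₀(4.9751) ≈ 13.94 dB

13.9 dB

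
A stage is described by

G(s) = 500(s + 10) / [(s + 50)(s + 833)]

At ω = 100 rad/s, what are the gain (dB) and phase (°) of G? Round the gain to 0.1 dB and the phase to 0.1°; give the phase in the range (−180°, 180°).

-5.4 dB, 14.0°

At s = jω = j100:
zero (s+10): 10 + j100 → |·| = √(10²+100²) = √10100 ≈ 100.5, ∠ = arctan(100/10) ≈ 84.29°
pole (s+50): 50 + j100 → |·| = √(50²+100²) = √12500 ≈ 111.8, ∠ = arctan(100/50) ≈ 63.43°
pole (s+833): 833 + j100 → |·| = √(833²+100²) = √703889 ≈ 838.98, ∠ = arctan(100/833) ≈ 6.85°
|G| = 500 · 100.5 / 93798 ≈ 0.53573
Gain = 20 log₁₀(0.53573) ≈ -5.42 dB
∠G = 84.29° − 70.28° = 14.01°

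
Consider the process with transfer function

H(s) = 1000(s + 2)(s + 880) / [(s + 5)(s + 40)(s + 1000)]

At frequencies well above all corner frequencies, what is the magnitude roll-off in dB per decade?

Each pole contributes −20 dB/decade at high frequency; each zero contributes +20 dB/decade.
Net: 2 zero(s) − 3 pole(s) → -20 dB/decade.

-20 dB/decade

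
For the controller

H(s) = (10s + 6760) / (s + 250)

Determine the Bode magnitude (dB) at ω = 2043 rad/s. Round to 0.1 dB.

20.4 dB

Substitute s = j2043:
Numerator: 10(j2043) + 6760 = 6760 + j20430
Denominator: (j2043) + 250 = 250 + j2043
|N| = √(6760² + 20430²) ≈ 21519, ∠N ≈ 71.69°
|D| = √(250² + 2043²) ≈ 2058.2, ∠D ≈ 83.02°
|H| = 21519 / 2058.2 ≈ 10.455
Gain = 20 log₁₀(10.455) ≈ 20.39 dB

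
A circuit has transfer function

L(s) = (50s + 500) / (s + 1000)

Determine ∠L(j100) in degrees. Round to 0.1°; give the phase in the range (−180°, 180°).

78.6°

Substitute s = j100:
Numerator: 50(j100) + 500 = 500 + j5000
Denominator: (j100) + 1000 = 1000 + j100
|N| = √(500² + 5000²) ≈ 5024.9, ∠N ≈ 84.29°
|D| = √(1000² + 100²) ≈ 1005, ∠D ≈ 5.71°
∠L = 84.29° − 5.71° = 78.58°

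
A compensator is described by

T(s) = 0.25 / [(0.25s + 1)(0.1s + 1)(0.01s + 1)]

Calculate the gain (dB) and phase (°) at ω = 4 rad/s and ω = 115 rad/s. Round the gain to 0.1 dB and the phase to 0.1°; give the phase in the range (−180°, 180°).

ω = 4: -15.7 dB, -69.1°; ω = 115: -66.1 dB, 138.0°

At ω = 4 rad/s:
pole (1 + j4·0.25) = 1 + j1 → |·| ≈ 1.4142, ∠ ≈ 45.00°
pole (1 + j4·0.1) = 1 + j0.4 → |·| ≈ 1.077, ∠ ≈ 21.80°
pole (1 + j4·0.01) = 1 + j0.04 → |·| ≈ 1.0008, ∠ ≈ 2.29°
|T| = 0.25 · 1 / (1.4142 · 1.077 · 1.0008) ≈ 0.16401
Gain = 20 log₁₀(0.16401) ≈ -15.70 dB
∠T = (0°) − (45.00° + 21.80° + 2.29°) = -69.09°

At ω = 115 rad/s:
pole (1 + j115·0.25) = 1 + j28.75 → |·| ≈ 28.767, ∠ ≈ 88.01°
pole (1 + j115·0.1) = 1 + j11.5 → |·| ≈ 11.543, ∠ ≈ 85.03°
pole (1 + j115·0.01) = 1 + j1.15 → |·| ≈ 1.524, ∠ ≈ 48.99°
|T| = 0.25 · 1 / (28.767 · 11.543 · 1.524) ≈ 0.00049402
Gain = 20 log₁₀(0.00049402) ≈ -66.13 dB
∠T = (0°) − (88.01° + 85.03° + 48.99°) = -222.03° ≡ 137.97° (principal value)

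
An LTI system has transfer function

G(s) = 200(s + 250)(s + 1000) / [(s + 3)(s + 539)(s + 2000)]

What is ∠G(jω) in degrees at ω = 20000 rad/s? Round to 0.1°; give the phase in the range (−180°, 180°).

-86.3°

At s = jω = j20000:
zero (s+250): 250 + j20000 → |·| = √(250²+20000²) = √400062500 ≈ 20002, ∠ = arctan(20000/250) ≈ 89.28°
zero (s+1000): 1000 + j20000 → |·| = √(1000²+20000²) = √401000000 ≈ 20025, ∠ = arctan(20000/1000) ≈ 87.14°
pole (s+3): 3 + j20000 → |·| = √(3²+20000²) = √400000009 ≈ 20000, ∠ = arctan(20000/3) ≈ 89.99°
pole (s+539): 539 + j20000 → |·| = √(539²+20000²) = √400290521 ≈ 20007, ∠ = arctan(20000/539) ≈ 88.46°
pole (s+2000): 2000 + j20000 → |·| = √(2000²+20000²) = √404000000 ≈ 20100, ∠ = arctan(20000/2000) ≈ 84.29°
∠G = 176.42° − 262.74° = -86.32°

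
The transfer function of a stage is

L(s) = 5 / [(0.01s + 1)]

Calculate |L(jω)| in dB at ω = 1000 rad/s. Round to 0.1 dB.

At ω = 1000 rad/s:
pole (1 + j1000·0.01) = 1 + j10 → |·| ≈ 10.05, ∠ ≈ 84.29°
|L| = 5 · 1 / (10.05) ≈ 0.49751
Gain = 20 log₁₀(0.49751) ≈ -6.06 dB

-6.1 dB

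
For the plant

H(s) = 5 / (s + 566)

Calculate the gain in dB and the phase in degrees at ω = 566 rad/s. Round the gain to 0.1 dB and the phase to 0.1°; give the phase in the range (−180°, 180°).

Substitute s = j566:
Numerator: 5 = 5 + j0
Denominator: (j566) + 566 = 566 + j566
|N| = √(5² + 0²) ≈ 5, ∠N ≈ 0.00°
|D| = √(566² + 566²) ≈ 800.44, ∠D ≈ 45.00°
|H| = 5 / 800.44 ≈ 0.0062466
Gain = 20 log₁₀(0.0062466) ≈ -44.09 dB
∠H = 0.00° − 45.00° = -45.00°

-44.1 dB, -45.0°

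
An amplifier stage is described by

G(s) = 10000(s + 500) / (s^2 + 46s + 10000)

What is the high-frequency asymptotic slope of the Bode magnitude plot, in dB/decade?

-20 dB/decade

Each pole contributes −20 dB/decade at high frequency; each zero contributes +20 dB/decade.
Net: 1 zero(s) − 2 pole(s) → -20 dB/decade.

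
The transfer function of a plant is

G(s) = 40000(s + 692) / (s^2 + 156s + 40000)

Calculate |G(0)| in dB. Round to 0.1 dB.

56.8 dB

G(0) = 40000·692 / 40000 = 692
20 log₁₀(692) ≈ 56.80 dB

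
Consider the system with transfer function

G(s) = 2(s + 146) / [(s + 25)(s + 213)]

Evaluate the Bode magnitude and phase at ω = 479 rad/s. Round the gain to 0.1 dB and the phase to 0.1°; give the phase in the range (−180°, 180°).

At s = jω = j479:
zero (s+146): 146 + j479 → |·| = √(146²+479²) = √250757 ≈ 500.76, ∠ = arctan(479/146) ≈ 73.05°
pole (s+25): 25 + j479 → |·| = √(25²+479²) = √230066 ≈ 479.65, ∠ = arctan(479/25) ≈ 87.01°
pole (s+213): 213 + j479 → |·| = √(213²+479²) = √274810 ≈ 524.22, ∠ = arctan(479/213) ≈ 66.03°
|G| = 2 · 500.76 / 2.5144e+05 ≈ 0.0039831
Gain = 20 log₁₀(0.0039831) ≈ -48.00 dB
∠G = 73.05° − 153.04° = -79.99°

-48.0 dB, -80.0°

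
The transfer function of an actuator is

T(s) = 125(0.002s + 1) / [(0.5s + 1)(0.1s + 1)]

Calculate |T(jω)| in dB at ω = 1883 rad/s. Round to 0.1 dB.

-51.2 dB

At ω = 1883 rad/s:
zero (1 + j1883·0.002) = 1 + j3.766 → |·| ≈ 3.8965, ∠ ≈ 75.13°
pole (1 + j1883·0.5) = 1 + j941.5 → |·| ≈ 941.5, ∠ ≈ 89.94°
pole (1 + j1883·0.1) = 1 + j188.3 → |·| ≈ 188.3, ∠ ≈ 89.70°
|T| = 125 · 3.8965 / (941.5 · 188.3) ≈ 0.0027474
Gain = 20 log₁₀(0.0027474) ≈ -51.22 dB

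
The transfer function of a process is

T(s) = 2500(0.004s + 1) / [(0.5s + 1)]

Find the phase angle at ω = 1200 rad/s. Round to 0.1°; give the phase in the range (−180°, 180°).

-11.7°

At ω = 1200 rad/s:
zero (1 + j1200·0.004) = 1 + j4.8 → |·| ≈ 4.9031, ∠ ≈ 78.23°
pole (1 + j1200·0.5) = 1 + j600 → |·| ≈ 600, ∠ ≈ 89.90°
∠T = (78.23°) − (89.90°) = -11.67°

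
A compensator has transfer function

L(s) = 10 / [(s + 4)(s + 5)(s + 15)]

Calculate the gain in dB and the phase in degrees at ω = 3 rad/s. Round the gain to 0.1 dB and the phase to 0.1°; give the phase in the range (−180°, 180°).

At s = jω = j3:
pole (s+4): 4 + j3 → |·| = √(4²+3²) = √25 ≈ 5, ∠ = arctan(3/4) ≈ 36.87°
pole (s+5): 5 + j3 → |·| = √(5²+3²) = √34 ≈ 5.831, ∠ = arctan(3/5) ≈ 30.96°
pole (s+15): 15 + j3 → |·| = √(15²+3²) = √234 ≈ 15.297, ∠ = arctan(3/15) ≈ 11.31°
|L| = 10 / 445.98 ≈ 0.022423
Gain = 20 log₁₀(0.022423) ≈ -32.99 dB
∠L = 0.00° − 79.14° = -79.14°

-33.0 dB, -79.1°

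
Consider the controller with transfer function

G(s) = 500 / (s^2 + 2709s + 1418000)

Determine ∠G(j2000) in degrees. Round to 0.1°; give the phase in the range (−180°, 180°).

-115.5°

Substitute s = j2000:
Numerator: 500 = 500 + j0
Denominator: (j2000)^2 + 2709(j2000) + 1418000 = -2582000 + j5418000
|N| = √(500² + 0²) ≈ 500, ∠N ≈ 0.00°
|D| = √(2582000² + 5418000²) ≈ 6.0018e+06, ∠D ≈ 115.48°
∠G = 0.00° − 115.48° = -115.48°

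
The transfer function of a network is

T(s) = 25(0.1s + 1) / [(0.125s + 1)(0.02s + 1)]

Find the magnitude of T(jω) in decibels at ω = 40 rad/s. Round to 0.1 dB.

At ω = 40 rad/s:
zero (1 + j40·0.1) = 1 + j4 → |·| ≈ 4.1231, ∠ ≈ 75.96°
pole (1 + j40·0.125) = 1 + j5 → |·| ≈ 5.099, ∠ ≈ 78.69°
pole (1 + j40·0.02) = 1 + j0.8 → |·| ≈ 1.2806, ∠ ≈ 38.66°
|T| = 25 · 4.1231 / (5.099 · 1.2806) ≈ 15.786
Gain = 20 log₁₀(15.786) ≈ 23.97 dB

24.0 dB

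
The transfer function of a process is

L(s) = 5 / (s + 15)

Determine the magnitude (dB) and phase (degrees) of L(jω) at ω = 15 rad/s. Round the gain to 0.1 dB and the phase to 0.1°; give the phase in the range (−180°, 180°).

-12.6 dB, -45.0°

Substitute s = j15:
Numerator: 5 = 5 + j0
Denominator: (j15) + 15 = 15 + j15
|N| = √(5² + 0²) ≈ 5, ∠N ≈ 0.00°
|D| = √(15² + 15²) ≈ 21.213, ∠D ≈ 45.00°
|L| = 5 / 21.213 ≈ 0.2357
Gain = 20 log₁₀(0.2357) ≈ -12.55 dB
∠L = 0.00° − 45.00° = -45.00°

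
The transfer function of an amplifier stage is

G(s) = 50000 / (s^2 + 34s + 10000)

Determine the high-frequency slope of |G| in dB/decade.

Each pole contributes −20 dB/decade at high frequency; each zero contributes +20 dB/decade.
Net: 0 zero(s) − 2 pole(s) → -40 dB/decade.

-40 dB/decade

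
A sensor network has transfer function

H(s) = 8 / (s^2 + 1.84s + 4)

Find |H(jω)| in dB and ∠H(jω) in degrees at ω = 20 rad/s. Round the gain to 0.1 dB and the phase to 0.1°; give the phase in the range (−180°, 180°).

-33.9 dB, -174.7°

At s = jω = j20:
quadratic: (j20)² + 1.84·j20 + 4 = -396 + j36.8 → |·| ≈ 397.71, ∠ ≈ 174.69°
|H| = 8 / 397.71 ≈ 0.020115
Gain = 20 log₁₀(0.020115) ≈ -33.93 dB
∠H = 0.00° − 174.69° = -174.69°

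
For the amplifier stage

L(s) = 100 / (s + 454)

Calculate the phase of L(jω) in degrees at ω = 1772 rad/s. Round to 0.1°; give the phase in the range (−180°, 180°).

-75.6°

At s = jω = j1772:
pole (s+454): 454 + j1772 → |·| = √(454²+1772²) = √3346100 ≈ 1829.2, ∠ = arctan(1772/454) ≈ 75.63°
∠L = 0.00° − 75.63° = -75.63°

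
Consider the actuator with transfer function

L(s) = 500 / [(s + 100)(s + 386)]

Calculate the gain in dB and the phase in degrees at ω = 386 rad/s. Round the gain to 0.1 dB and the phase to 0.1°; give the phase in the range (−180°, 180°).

-52.8 dB, -120.5°

At s = jω = j386:
pole (s+100): 100 + j386 → |·| = √(100²+386²) = √158996 ≈ 398.74, ∠ = arctan(386/100) ≈ 75.48°
pole (s+386): 386 + j386 → |·| = √(386²+386²) = √297992 ≈ 545.89, ∠ = arctan(386/386) ≈ 45.00°
|L| = 500 / 2.1767e+05 ≈ 0.0022971
Gain = 20 log₁₀(0.0022971) ≈ -52.78 dB
∠L = 0.00° − 120.48° = -120.48°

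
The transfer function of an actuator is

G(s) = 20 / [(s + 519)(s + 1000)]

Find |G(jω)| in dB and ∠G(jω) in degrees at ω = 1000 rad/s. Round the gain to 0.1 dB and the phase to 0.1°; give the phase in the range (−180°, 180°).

-98.0 dB, -107.6°

At s = jω = j1000:
pole (s+519): 519 + j1000 → |·| = √(519²+1000²) = √1269361 ≈ 1126.7, ∠ = arctan(1000/519) ≈ 62.57°
pole (s+1000): 1000 + j1000 → |·| = √(1000²+1000²) = √2000000 ≈ 1414.2, ∠ = arctan(1000/1000) ≈ 45.00°
|G| = 20 / 1.5934e+06 ≈ 1.2552e-05
Gain = 20 log₁₀(1.2552e-05) ≈ -98.03 dB
∠G = 0.00° − 107.57° = -107.57°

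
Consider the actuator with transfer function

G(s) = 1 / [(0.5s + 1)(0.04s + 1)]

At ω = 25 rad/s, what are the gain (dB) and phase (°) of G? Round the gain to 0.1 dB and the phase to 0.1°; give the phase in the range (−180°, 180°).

-25.0 dB, -130.4°

At ω = 25 rad/s:
pole (1 + j25·0.5) = 1 + j12.5 → |·| ≈ 12.54, ∠ ≈ 85.43°
pole (1 + j25·0.04) = 1 + j1 → |·| ≈ 1.4142, ∠ ≈ 45.00°
|G| = 1 · 1 / (12.54 · 1.4142) ≈ 0.056389
Gain = 20 log₁₀(0.056389) ≈ -24.98 dB
∠G = (0°) − (85.43° + 45.00°) = -130.43°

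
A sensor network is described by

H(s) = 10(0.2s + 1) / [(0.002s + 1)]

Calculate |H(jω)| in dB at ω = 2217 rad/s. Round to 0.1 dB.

59.8 dB

At ω = 2217 rad/s:
zero (1 + j2217·0.2) = 1 + j443.4 → |·| ≈ 443.4, ∠ ≈ 89.87°
pole (1 + j2217·0.002) = 1 + j4.434 → |·| ≈ 4.5454, ∠ ≈ 77.29°
|H| = 10 · 443.4 / (4.5454) ≈ 975.49
Gain = 20 log₁₀(975.49) ≈ 59.78 dB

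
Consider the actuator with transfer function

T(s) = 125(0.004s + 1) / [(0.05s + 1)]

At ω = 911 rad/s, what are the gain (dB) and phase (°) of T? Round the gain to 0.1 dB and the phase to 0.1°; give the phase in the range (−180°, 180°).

20.3 dB, -14.1°

At ω = 911 rad/s:
zero (1 + j911·0.004) = 1 + j3.644 → |·| ≈ 3.7787, ∠ ≈ 74.65°
pole (1 + j911·0.05) = 1 + j45.55 → |·| ≈ 45.561, ∠ ≈ 88.74°
|T| = 125 · 3.7787 / (45.561) ≈ 10.367
Gain = 20 log₁₀(10.367) ≈ 20.31 dB
∠T = (74.65°) − (88.74°) = -14.09°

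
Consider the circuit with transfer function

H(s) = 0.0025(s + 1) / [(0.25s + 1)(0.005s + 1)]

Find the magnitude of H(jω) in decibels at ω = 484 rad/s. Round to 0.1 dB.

At ω = 484 rad/s:
zero (1 + j484·1) = 1 + j484 → |·| ≈ 484, ∠ ≈ 89.88°
pole (1 + j484·0.25) = 1 + j121 → |·| ≈ 121, ∠ ≈ 89.53°
pole (1 + j484·0.005) = 1 + j2.42 → |·| ≈ 2.6185, ∠ ≈ 67.55°
|H| = 0.0025 · 484 / (121 · 2.6185) ≈ 0.003819
Gain = 20 log₁₀(0.003819) ≈ -48.36 dB

-48.4 dB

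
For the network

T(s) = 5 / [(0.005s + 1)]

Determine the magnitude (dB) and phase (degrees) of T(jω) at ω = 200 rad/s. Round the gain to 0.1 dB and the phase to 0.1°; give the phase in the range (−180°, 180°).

11.0 dB, -45.0°

At ω = 200 rad/s:
pole (1 + j200·0.005) = 1 + j1 → |·| ≈ 1.4142, ∠ ≈ 45.00°
|T| = 5 · 1 / (1.4142) ≈ 3.5356
Gain = 20 log₁₀(3.5356) ≈ 10.97 dB
∠T = (0°) − (45.00°) = -45.00°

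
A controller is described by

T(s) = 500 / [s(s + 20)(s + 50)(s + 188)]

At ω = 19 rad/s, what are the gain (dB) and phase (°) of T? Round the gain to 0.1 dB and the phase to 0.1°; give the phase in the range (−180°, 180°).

-80.5 dB, -160.1°

At s = jω = j19:
pole (s+20): 20 + j19 → |·| = √(20²+19²) = √761 ≈ 27.586, ∠ = arctan(19/20) ≈ 43.53°
pole (s+50): 50 + j19 → |·| = √(50²+19²) = √2861 ≈ 53.488, ∠ = arctan(19/50) ≈ 20.81°
pole (s+188): 188 + j19 → |·| = √(188²+19²) = √35705 ≈ 188.96, ∠ = arctan(19/188) ≈ 5.77°
pole at origin: |s| = 19, ∠ = 90.00° (in denominator)
|T| = 500 / 5.2975e+06 ≈ 9.4384e-05
Gain = 20 log₁₀(9.4384e-05) ≈ -80.50 dB
∠T = 0.00° − 160.11° = -160.11°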